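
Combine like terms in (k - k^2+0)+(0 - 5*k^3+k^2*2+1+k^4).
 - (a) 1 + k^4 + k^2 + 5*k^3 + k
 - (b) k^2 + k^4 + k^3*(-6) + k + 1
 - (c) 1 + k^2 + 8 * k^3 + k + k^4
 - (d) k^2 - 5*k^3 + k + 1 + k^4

Adding the polynomials and combining like terms:
(k - k^2 + 0) + (0 - 5*k^3 + k^2*2 + 1 + k^4)
= k^2 - 5*k^3 + k + 1 + k^4
d) k^2 - 5*k^3 + k + 1 + k^4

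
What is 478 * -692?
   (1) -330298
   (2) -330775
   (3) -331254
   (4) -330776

478 * -692 = -330776
4) -330776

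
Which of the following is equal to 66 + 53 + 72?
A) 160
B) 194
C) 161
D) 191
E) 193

First: 66 + 53 = 119
Then: 119 + 72 = 191
D) 191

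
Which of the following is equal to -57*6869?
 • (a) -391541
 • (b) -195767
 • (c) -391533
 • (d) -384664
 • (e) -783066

-57 * 6869 = -391533
c) -391533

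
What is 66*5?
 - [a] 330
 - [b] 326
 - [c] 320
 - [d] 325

66 * 5 = 330
a) 330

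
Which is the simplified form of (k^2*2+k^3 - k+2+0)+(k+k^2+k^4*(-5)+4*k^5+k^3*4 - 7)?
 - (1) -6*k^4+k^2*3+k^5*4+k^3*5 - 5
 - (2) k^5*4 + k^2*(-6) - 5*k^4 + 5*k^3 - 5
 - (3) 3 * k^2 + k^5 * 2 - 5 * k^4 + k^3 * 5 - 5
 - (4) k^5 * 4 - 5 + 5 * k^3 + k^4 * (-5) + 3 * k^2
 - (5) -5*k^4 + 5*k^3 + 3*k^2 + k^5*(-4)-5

Adding the polynomials and combining like terms:
(k^2*2 + k^3 - k + 2 + 0) + (k + k^2 + k^4*(-5) + 4*k^5 + k^3*4 - 7)
= k^5 * 4 - 5 + 5 * k^3 + k^4 * (-5) + 3 * k^2
4) k^5 * 4 - 5 + 5 * k^3 + k^4 * (-5) + 3 * k^2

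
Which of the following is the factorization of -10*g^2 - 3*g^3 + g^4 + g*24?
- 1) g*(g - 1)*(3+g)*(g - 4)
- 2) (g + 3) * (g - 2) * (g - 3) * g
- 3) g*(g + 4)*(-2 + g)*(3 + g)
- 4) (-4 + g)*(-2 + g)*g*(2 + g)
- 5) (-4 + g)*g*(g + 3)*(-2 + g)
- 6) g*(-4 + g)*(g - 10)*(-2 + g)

We need to factor -10*g^2 - 3*g^3 + g^4 + g*24.
The factored form is (-4 + g)*g*(g + 3)*(-2 + g).
5) (-4 + g)*g*(g + 3)*(-2 + g)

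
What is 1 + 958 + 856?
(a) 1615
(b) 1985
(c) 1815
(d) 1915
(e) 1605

First: 1 + 958 = 959
Then: 959 + 856 = 1815
c) 1815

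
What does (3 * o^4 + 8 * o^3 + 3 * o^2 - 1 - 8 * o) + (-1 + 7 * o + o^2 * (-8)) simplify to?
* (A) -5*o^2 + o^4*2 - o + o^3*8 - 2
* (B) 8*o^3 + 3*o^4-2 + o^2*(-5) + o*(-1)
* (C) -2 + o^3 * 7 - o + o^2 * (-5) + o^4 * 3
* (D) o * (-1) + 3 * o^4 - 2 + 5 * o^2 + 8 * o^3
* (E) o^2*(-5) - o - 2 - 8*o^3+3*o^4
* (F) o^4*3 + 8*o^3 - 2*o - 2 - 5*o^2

Adding the polynomials and combining like terms:
(3*o^4 + 8*o^3 + 3*o^2 - 1 - 8*o) + (-1 + 7*o + o^2*(-8))
= 8*o^3 + 3*o^4-2 + o^2*(-5) + o*(-1)
B) 8*o^3 + 3*o^4-2 + o^2*(-5) + o*(-1)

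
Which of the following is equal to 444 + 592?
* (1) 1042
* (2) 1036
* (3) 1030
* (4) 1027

444 + 592 = 1036
2) 1036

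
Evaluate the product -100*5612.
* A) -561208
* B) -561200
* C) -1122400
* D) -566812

-100 * 5612 = -561200
B) -561200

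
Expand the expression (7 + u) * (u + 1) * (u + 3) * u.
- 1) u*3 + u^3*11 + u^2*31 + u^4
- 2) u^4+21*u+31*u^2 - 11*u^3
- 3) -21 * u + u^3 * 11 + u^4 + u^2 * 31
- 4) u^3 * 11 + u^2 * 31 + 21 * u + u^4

Expanding (7 + u) * (u + 1) * (u + 3) * u:
= u^3 * 11 + u^2 * 31 + 21 * u + u^4
4) u^3 * 11 + u^2 * 31 + 21 * u + u^4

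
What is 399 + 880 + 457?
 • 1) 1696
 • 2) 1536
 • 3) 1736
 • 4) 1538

First: 399 + 880 = 1279
Then: 1279 + 457 = 1736
3) 1736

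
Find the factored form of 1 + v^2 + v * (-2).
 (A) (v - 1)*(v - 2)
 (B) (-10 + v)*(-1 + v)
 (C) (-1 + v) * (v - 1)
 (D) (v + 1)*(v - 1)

We need to factor 1 + v^2 + v * (-2).
The factored form is (-1 + v) * (v - 1).
C) (-1 + v) * (v - 1)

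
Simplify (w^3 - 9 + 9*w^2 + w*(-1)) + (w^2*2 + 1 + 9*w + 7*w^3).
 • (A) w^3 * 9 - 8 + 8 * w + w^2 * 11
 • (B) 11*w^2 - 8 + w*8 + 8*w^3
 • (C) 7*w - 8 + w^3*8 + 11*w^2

Adding the polynomials and combining like terms:
(w^3 - 9 + 9*w^2 + w*(-1)) + (w^2*2 + 1 + 9*w + 7*w^3)
= 11*w^2 - 8 + w*8 + 8*w^3
B) 11*w^2 - 8 + w*8 + 8*w^3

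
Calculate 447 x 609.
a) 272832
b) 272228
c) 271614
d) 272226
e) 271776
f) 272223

447 * 609 = 272223
f) 272223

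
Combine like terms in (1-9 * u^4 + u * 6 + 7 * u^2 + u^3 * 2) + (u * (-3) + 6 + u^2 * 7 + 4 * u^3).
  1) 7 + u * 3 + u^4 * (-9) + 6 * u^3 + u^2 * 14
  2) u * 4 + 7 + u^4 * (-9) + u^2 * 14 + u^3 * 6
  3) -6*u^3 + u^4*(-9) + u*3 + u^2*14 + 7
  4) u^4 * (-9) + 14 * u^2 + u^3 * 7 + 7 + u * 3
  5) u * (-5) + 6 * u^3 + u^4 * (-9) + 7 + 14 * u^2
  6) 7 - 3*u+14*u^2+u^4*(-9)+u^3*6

Adding the polynomials and combining like terms:
(1 - 9*u^4 + u*6 + 7*u^2 + u^3*2) + (u*(-3) + 6 + u^2*7 + 4*u^3)
= 7 + u * 3 + u^4 * (-9) + 6 * u^3 + u^2 * 14
1) 7 + u * 3 + u^4 * (-9) + 6 * u^3 + u^2 * 14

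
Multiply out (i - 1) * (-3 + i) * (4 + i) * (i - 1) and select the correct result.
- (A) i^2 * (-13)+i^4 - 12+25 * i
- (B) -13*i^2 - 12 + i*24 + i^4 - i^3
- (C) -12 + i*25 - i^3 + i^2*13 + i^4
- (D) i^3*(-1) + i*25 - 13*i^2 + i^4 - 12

Expanding (i - 1) * (-3 + i) * (4 + i) * (i - 1):
= i^3*(-1) + i*25 - 13*i^2 + i^4 - 12
D) i^3*(-1) + i*25 - 13*i^2 + i^4 - 12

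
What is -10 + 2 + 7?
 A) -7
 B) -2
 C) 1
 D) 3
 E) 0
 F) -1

First: -10 + 2 = -8
Then: -8 + 7 = -1
F) -1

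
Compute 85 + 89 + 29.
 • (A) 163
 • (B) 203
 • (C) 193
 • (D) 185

First: 85 + 89 = 174
Then: 174 + 29 = 203
B) 203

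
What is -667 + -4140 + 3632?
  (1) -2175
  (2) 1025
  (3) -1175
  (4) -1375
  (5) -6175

First: -667 + -4140 = -4807
Then: -4807 + 3632 = -1175
3) -1175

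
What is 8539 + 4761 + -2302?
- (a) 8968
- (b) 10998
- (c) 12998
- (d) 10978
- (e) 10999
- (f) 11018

First: 8539 + 4761 = 13300
Then: 13300 + -2302 = 10998
b) 10998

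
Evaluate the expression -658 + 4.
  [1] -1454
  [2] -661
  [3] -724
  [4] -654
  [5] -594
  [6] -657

-658 + 4 = -654
4) -654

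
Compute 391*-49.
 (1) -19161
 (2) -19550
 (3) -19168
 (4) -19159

391 * -49 = -19159
4) -19159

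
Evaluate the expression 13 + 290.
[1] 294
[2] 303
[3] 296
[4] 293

13 + 290 = 303
2) 303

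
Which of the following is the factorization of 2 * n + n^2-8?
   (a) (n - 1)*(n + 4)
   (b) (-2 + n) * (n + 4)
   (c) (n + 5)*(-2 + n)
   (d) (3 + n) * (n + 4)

We need to factor 2 * n + n^2-8.
The factored form is (-2 + n) * (n + 4).
b) (-2 + n) * (n + 4)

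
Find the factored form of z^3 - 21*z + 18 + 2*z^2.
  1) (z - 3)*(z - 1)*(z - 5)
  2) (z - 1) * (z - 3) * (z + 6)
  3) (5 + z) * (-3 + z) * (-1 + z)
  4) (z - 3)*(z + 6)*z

We need to factor z^3 - 21*z + 18 + 2*z^2.
The factored form is (z - 1) * (z - 3) * (z + 6).
2) (z - 1) * (z - 3) * (z + 6)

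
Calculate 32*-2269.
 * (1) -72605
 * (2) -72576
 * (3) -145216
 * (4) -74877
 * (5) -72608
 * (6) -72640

32 * -2269 = -72608
5) -72608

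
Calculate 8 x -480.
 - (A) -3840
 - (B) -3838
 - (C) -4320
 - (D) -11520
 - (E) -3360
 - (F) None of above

8 * -480 = -3840
A) -3840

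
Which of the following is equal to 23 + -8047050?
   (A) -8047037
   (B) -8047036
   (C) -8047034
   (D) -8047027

23 + -8047050 = -8047027
D) -8047027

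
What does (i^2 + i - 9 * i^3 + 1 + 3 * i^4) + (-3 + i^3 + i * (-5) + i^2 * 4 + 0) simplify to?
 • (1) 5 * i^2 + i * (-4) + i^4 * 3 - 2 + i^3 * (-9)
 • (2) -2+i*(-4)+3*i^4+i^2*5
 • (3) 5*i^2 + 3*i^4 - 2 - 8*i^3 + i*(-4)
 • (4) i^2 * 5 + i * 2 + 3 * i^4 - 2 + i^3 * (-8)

Adding the polynomials and combining like terms:
(i^2 + i - 9*i^3 + 1 + 3*i^4) + (-3 + i^3 + i*(-5) + i^2*4 + 0)
= 5*i^2 + 3*i^4 - 2 - 8*i^3 + i*(-4)
3) 5*i^2 + 3*i^4 - 2 - 8*i^3 + i*(-4)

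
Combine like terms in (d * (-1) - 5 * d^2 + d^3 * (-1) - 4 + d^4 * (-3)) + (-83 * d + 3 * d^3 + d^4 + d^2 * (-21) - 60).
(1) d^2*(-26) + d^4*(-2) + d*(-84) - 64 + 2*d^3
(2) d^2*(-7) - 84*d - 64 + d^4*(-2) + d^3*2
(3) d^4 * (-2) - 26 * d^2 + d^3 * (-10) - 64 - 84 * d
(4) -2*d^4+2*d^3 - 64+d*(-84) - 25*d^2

Adding the polynomials and combining like terms:
(d*(-1) - 5*d^2 + d^3*(-1) - 4 + d^4*(-3)) + (-83*d + 3*d^3 + d^4 + d^2*(-21) - 60)
= d^2*(-26) + d^4*(-2) + d*(-84) - 64 + 2*d^3
1) d^2*(-26) + d^4*(-2) + d*(-84) - 64 + 2*d^3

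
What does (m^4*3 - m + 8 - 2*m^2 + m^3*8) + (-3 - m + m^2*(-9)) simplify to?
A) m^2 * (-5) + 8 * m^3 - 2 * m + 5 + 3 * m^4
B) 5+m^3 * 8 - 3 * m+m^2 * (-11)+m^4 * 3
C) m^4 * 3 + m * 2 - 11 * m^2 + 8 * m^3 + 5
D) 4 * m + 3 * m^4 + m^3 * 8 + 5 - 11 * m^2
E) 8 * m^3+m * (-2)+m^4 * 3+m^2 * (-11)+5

Adding the polynomials and combining like terms:
(m^4*3 - m + 8 - 2*m^2 + m^3*8) + (-3 - m + m^2*(-9))
= 8 * m^3+m * (-2)+m^4 * 3+m^2 * (-11)+5
E) 8 * m^3+m * (-2)+m^4 * 3+m^2 * (-11)+5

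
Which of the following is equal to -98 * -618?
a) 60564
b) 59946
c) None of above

-98 * -618 = 60564
a) 60564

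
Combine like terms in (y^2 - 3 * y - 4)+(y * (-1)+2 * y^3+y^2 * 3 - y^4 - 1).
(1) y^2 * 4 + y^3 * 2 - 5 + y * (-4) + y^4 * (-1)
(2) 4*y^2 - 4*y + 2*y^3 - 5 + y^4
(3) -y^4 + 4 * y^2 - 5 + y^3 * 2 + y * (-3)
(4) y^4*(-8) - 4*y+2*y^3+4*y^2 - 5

Adding the polynomials and combining like terms:
(y^2 - 3*y - 4) + (y*(-1) + 2*y^3 + y^2*3 - y^4 - 1)
= y^2 * 4 + y^3 * 2 - 5 + y * (-4) + y^4 * (-1)
1) y^2 * 4 + y^3 * 2 - 5 + y * (-4) + y^4 * (-1)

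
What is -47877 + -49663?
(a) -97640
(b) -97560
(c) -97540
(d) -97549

-47877 + -49663 = -97540
c) -97540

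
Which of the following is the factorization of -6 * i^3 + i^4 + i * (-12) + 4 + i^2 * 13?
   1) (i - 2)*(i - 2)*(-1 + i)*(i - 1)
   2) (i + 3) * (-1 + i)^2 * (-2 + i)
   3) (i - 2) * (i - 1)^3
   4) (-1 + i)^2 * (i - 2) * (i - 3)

We need to factor -6 * i^3 + i^4 + i * (-12) + 4 + i^2 * 13.
The factored form is (i - 2)*(i - 2)*(-1 + i)*(i - 1).
1) (i - 2)*(i - 2)*(-1 + i)*(i - 1)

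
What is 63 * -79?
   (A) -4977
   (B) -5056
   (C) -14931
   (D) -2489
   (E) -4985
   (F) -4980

63 * -79 = -4977
A) -4977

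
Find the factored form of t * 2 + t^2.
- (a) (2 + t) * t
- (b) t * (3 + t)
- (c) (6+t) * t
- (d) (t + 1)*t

We need to factor t * 2 + t^2.
The factored form is (2 + t) * t.
a) (2 + t) * t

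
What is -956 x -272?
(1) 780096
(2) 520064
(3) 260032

-956 * -272 = 260032
3) 260032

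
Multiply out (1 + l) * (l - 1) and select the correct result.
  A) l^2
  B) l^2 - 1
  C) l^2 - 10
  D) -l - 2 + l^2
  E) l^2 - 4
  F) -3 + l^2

Expanding (1 + l) * (l - 1):
= l^2 - 1
B) l^2 - 1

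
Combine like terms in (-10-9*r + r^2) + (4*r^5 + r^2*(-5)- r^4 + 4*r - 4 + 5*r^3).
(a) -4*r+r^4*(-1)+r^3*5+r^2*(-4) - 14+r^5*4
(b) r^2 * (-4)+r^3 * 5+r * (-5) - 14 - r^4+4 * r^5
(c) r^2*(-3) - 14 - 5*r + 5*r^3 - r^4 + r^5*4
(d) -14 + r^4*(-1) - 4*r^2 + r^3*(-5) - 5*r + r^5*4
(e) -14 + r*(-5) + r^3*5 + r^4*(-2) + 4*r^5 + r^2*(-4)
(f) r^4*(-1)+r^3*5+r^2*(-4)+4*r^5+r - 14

Adding the polynomials and combining like terms:
(-10 - 9*r + r^2) + (4*r^5 + r^2*(-5) - r^4 + 4*r - 4 + 5*r^3)
= r^2 * (-4)+r^3 * 5+r * (-5) - 14 - r^4+4 * r^5
b) r^2 * (-4)+r^3 * 5+r * (-5) - 14 - r^4+4 * r^5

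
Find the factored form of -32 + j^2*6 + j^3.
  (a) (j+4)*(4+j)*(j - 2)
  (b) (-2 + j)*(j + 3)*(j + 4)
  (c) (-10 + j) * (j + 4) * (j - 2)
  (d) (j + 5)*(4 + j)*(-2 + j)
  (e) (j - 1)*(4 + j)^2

We need to factor -32 + j^2*6 + j^3.
The factored form is (j+4)*(4+j)*(j - 2).
a) (j+4)*(4+j)*(j - 2)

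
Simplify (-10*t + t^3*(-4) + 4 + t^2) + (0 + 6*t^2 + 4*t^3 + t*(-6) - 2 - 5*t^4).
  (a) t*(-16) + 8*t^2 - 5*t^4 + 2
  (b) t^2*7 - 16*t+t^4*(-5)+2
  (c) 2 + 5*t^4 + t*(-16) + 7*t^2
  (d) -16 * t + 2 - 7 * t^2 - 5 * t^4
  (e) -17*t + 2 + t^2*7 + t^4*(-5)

Adding the polynomials and combining like terms:
(-10*t + t^3*(-4) + 4 + t^2) + (0 + 6*t^2 + 4*t^3 + t*(-6) - 2 - 5*t^4)
= t^2*7 - 16*t+t^4*(-5)+2
b) t^2*7 - 16*t+t^4*(-5)+2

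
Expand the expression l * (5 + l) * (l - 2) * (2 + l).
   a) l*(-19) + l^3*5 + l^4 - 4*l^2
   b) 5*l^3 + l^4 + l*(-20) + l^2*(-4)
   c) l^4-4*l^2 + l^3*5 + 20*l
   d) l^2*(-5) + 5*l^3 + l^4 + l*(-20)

Expanding l * (5 + l) * (l - 2) * (2 + l):
= 5*l^3 + l^4 + l*(-20) + l^2*(-4)
b) 5*l^3 + l^4 + l*(-20) + l^2*(-4)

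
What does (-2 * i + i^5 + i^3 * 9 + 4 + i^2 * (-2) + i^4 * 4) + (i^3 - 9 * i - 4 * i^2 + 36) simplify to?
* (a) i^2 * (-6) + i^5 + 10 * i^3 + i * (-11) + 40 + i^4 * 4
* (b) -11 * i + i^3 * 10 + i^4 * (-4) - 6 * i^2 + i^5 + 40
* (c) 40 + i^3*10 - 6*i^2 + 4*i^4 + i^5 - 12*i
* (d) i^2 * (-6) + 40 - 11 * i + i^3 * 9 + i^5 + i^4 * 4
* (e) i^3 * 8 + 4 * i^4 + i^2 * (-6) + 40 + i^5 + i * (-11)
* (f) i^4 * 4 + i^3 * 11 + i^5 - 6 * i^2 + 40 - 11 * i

Adding the polynomials and combining like terms:
(-2*i + i^5 + i^3*9 + 4 + i^2*(-2) + i^4*4) + (i^3 - 9*i - 4*i^2 + 36)
= i^2 * (-6) + i^5 + 10 * i^3 + i * (-11) + 40 + i^4 * 4
a) i^2 * (-6) + i^5 + 10 * i^3 + i * (-11) + 40 + i^4 * 4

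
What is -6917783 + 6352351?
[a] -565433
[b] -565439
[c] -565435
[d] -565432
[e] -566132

-6917783 + 6352351 = -565432
d) -565432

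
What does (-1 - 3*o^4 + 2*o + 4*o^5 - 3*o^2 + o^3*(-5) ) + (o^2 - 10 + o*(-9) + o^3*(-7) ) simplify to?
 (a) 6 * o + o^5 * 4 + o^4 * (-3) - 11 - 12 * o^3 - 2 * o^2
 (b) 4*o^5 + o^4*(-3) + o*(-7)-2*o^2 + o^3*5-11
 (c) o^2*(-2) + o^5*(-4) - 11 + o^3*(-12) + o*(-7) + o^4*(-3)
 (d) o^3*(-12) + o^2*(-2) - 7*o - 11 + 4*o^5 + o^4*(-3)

Adding the polynomials and combining like terms:
(-1 - 3*o^4 + 2*o + 4*o^5 - 3*o^2 + o^3*(-5)) + (o^2 - 10 + o*(-9) + o^3*(-7))
= o^3*(-12) + o^2*(-2) - 7*o - 11 + 4*o^5 + o^4*(-3)
d) o^3*(-12) + o^2*(-2) - 7*o - 11 + 4*o^5 + o^4*(-3)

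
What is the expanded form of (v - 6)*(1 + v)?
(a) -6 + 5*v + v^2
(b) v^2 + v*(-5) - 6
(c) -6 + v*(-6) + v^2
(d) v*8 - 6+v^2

Expanding (v - 6)*(1 + v):
= v^2 + v*(-5) - 6
b) v^2 + v*(-5) - 6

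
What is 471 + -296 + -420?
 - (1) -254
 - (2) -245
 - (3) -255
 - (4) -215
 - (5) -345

First: 471 + -296 = 175
Then: 175 + -420 = -245
2) -245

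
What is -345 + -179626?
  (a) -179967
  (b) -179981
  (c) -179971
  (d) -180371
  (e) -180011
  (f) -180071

-345 + -179626 = -179971
c) -179971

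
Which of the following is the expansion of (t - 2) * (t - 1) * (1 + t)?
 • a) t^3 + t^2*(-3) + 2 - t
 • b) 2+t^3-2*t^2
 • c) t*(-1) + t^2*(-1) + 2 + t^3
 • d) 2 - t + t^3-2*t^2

Expanding (t - 2) * (t - 1) * (1 + t):
= 2 - t + t^3-2*t^2
d) 2 - t + t^3-2*t^2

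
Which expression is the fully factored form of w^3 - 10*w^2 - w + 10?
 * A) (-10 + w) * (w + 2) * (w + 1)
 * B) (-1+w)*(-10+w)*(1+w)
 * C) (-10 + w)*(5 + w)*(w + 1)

We need to factor w^3 - 10*w^2 - w + 10.
The factored form is (-1+w)*(-10+w)*(1+w).
B) (-1+w)*(-10+w)*(1+w)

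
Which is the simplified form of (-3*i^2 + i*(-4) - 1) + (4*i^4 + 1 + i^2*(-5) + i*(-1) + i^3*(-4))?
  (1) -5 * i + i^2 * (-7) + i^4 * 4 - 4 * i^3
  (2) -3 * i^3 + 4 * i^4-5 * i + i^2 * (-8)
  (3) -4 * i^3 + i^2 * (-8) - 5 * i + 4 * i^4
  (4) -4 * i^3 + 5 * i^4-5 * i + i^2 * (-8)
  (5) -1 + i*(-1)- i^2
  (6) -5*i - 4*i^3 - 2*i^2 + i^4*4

Adding the polynomials and combining like terms:
(-3*i^2 + i*(-4) - 1) + (4*i^4 + 1 + i^2*(-5) + i*(-1) + i^3*(-4))
= -4 * i^3 + i^2 * (-8) - 5 * i + 4 * i^4
3) -4 * i^3 + i^2 * (-8) - 5 * i + 4 * i^4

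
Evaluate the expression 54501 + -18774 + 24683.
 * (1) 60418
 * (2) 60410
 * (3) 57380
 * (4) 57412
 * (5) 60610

First: 54501 + -18774 = 35727
Then: 35727 + 24683 = 60410
2) 60410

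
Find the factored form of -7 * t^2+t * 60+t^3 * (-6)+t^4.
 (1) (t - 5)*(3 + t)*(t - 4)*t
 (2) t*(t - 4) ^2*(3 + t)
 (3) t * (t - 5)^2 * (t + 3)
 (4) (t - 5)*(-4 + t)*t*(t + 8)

We need to factor -7 * t^2+t * 60+t^3 * (-6)+t^4.
The factored form is (t - 5)*(3 + t)*(t - 4)*t.
1) (t - 5)*(3 + t)*(t - 4)*t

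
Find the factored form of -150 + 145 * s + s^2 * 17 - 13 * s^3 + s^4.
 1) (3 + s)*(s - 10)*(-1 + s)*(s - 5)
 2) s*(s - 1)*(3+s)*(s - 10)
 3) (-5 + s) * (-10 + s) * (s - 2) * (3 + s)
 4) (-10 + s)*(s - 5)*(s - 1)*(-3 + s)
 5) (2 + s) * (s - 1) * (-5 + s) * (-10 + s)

We need to factor -150 + 145 * s + s^2 * 17 - 13 * s^3 + s^4.
The factored form is (3 + s)*(s - 10)*(-1 + s)*(s - 5).
1) (3 + s)*(s - 10)*(-1 + s)*(s - 5)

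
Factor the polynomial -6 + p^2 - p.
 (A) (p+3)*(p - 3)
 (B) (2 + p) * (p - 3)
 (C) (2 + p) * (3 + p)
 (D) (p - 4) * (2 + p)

We need to factor -6 + p^2 - p.
The factored form is (2 + p) * (p - 3).
B) (2 + p) * (p - 3)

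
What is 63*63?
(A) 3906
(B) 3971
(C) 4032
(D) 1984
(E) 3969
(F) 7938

63 * 63 = 3969
E) 3969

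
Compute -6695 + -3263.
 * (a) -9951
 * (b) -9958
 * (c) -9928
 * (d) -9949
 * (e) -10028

-6695 + -3263 = -9958
b) -9958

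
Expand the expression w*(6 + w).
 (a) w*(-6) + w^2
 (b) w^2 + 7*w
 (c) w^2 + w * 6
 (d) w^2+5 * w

Expanding w*(6 + w):
= w^2 + w * 6
c) w^2 + w * 6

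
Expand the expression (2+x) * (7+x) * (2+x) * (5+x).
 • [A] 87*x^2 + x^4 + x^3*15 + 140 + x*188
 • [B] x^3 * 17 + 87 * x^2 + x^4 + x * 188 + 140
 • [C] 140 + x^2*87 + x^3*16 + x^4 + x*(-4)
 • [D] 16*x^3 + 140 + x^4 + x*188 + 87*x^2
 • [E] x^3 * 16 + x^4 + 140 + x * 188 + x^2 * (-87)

Expanding (2+x) * (7+x) * (2+x) * (5+x):
= 16*x^3 + 140 + x^4 + x*188 + 87*x^2
D) 16*x^3 + 140 + x^4 + x*188 + 87*x^2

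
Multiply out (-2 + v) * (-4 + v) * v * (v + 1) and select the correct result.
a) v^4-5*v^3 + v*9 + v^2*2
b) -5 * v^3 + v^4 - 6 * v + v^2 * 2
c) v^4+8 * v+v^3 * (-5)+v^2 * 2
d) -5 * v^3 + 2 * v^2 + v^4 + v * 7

Expanding (-2 + v) * (-4 + v) * v * (v + 1):
= v^4+8 * v+v^3 * (-5)+v^2 * 2
c) v^4+8 * v+v^3 * (-5)+v^2 * 2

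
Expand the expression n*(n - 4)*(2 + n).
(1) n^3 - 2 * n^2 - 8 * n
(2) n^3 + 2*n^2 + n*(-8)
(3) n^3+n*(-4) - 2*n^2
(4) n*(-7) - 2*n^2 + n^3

Expanding n*(n - 4)*(2 + n):
= n^3 - 2 * n^2 - 8 * n
1) n^3 - 2 * n^2 - 8 * n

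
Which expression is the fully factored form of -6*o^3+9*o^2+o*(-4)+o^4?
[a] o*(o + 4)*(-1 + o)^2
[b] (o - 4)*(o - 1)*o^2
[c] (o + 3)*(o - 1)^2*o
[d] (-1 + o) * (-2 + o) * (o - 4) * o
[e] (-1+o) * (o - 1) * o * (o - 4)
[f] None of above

We need to factor -6*o^3+9*o^2+o*(-4)+o^4.
The factored form is (-1+o) * (o - 1) * o * (o - 4).
e) (-1+o) * (o - 1) * o * (o - 4)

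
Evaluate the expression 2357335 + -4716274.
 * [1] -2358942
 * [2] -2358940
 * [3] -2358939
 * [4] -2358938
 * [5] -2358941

2357335 + -4716274 = -2358939
3) -2358939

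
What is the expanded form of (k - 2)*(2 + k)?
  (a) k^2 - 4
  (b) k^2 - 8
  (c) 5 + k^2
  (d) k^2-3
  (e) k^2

Expanding (k - 2)*(2 + k):
= k^2 - 4
a) k^2 - 4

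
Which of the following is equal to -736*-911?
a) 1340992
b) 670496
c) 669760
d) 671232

-736 * -911 = 670496
b) 670496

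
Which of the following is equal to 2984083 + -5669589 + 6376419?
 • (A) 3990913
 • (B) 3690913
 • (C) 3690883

First: 2984083 + -5669589 = -2685506
Then: -2685506 + 6376419 = 3690913
B) 3690913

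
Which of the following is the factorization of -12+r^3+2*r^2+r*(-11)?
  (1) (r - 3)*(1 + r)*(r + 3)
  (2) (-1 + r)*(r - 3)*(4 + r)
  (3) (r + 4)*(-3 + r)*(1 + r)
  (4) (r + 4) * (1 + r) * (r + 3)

We need to factor -12+r^3+2*r^2+r*(-11).
The factored form is (r + 4)*(-3 + r)*(1 + r).
3) (r + 4)*(-3 + r)*(1 + r)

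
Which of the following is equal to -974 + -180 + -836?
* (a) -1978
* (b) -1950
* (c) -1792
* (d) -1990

First: -974 + -180 = -1154
Then: -1154 + -836 = -1990
d) -1990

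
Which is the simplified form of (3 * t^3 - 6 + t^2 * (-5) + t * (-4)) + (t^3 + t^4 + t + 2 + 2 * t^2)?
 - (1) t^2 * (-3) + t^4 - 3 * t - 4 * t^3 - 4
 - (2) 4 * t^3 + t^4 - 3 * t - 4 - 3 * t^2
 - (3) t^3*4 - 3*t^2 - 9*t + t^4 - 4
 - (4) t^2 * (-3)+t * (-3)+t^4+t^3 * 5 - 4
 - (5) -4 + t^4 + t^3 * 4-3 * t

Adding the polynomials and combining like terms:
(3*t^3 - 6 + t^2*(-5) + t*(-4)) + (t^3 + t^4 + t + 2 + 2*t^2)
= 4 * t^3 + t^4 - 3 * t - 4 - 3 * t^2
2) 4 * t^3 + t^4 - 3 * t - 4 - 3 * t^2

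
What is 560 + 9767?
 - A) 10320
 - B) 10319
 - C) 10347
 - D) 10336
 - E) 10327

560 + 9767 = 10327
E) 10327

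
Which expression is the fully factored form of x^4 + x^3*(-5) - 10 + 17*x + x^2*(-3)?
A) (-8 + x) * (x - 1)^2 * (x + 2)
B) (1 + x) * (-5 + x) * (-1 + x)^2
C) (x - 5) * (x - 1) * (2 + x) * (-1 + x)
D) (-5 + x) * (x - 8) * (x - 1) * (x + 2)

We need to factor x^4 + x^3*(-5) - 10 + 17*x + x^2*(-3).
The factored form is (x - 5) * (x - 1) * (2 + x) * (-1 + x).
C) (x - 5) * (x - 1) * (2 + x) * (-1 + x)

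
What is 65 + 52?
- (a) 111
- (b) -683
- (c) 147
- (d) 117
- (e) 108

65 + 52 = 117
d) 117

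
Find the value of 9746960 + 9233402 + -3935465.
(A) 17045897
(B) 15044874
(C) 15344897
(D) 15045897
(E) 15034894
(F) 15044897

First: 9746960 + 9233402 = 18980362
Then: 18980362 + -3935465 = 15044897
F) 15044897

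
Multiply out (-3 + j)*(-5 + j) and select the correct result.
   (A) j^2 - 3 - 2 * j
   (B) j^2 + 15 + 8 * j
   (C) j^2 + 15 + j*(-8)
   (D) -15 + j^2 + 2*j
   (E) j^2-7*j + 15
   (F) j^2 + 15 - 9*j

Expanding (-3 + j)*(-5 + j):
= j^2 + 15 + j*(-8)
C) j^2 + 15 + j*(-8)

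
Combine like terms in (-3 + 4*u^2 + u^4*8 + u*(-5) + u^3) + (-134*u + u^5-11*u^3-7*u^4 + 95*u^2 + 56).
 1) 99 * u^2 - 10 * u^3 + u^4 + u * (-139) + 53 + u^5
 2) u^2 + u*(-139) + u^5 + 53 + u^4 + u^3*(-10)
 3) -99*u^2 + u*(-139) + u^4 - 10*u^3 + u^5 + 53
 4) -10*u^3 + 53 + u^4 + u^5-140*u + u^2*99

Adding the polynomials and combining like terms:
(-3 + 4*u^2 + u^4*8 + u*(-5) + u^3) + (-134*u + u^5 - 11*u^3 - 7*u^4 + 95*u^2 + 56)
= 99 * u^2 - 10 * u^3 + u^4 + u * (-139) + 53 + u^5
1) 99 * u^2 - 10 * u^3 + u^4 + u * (-139) + 53 + u^5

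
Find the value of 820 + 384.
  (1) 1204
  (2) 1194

820 + 384 = 1204
1) 1204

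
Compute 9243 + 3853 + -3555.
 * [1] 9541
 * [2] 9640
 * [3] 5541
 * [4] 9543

First: 9243 + 3853 = 13096
Then: 13096 + -3555 = 9541
1) 9541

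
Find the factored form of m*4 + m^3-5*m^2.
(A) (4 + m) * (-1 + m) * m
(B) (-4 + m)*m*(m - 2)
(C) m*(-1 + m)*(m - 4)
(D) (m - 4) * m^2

We need to factor m*4 + m^3-5*m^2.
The factored form is m*(-1 + m)*(m - 4).
C) m*(-1 + m)*(m - 4)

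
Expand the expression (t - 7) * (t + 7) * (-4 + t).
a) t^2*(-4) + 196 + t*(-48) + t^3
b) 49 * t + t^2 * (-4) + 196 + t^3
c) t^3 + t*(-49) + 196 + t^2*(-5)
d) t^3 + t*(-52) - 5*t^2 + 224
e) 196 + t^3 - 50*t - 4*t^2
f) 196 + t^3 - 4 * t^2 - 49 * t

Expanding (t - 7) * (t + 7) * (-4 + t):
= 196 + t^3 - 4 * t^2 - 49 * t
f) 196 + t^3 - 4 * t^2 - 49 * t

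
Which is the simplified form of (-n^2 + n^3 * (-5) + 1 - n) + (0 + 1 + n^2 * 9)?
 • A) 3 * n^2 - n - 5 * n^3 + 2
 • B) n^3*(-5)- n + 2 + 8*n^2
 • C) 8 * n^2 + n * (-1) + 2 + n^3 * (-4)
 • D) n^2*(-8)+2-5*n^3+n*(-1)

Adding the polynomials and combining like terms:
(-n^2 + n^3*(-5) + 1 - n) + (0 + 1 + n^2*9)
= n^3*(-5)- n + 2 + 8*n^2
B) n^3*(-5)- n + 2 + 8*n^2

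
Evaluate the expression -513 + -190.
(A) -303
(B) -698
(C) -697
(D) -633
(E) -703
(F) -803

-513 + -190 = -703
E) -703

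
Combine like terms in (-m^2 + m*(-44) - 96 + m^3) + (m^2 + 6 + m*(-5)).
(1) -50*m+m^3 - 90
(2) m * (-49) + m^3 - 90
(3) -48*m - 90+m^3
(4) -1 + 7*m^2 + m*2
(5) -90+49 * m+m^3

Adding the polynomials and combining like terms:
(-m^2 + m*(-44) - 96 + m^3) + (m^2 + 6 + m*(-5))
= m * (-49) + m^3 - 90
2) m * (-49) + m^3 - 90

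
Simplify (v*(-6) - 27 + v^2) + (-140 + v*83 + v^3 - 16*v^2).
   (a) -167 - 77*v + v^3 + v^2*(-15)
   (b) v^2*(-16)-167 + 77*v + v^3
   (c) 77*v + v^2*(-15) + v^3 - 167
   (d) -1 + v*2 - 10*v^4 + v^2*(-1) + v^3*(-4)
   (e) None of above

Adding the polynomials and combining like terms:
(v*(-6) - 27 + v^2) + (-140 + v*83 + v^3 - 16*v^2)
= 77*v + v^2*(-15) + v^3 - 167
c) 77*v + v^2*(-15) + v^3 - 167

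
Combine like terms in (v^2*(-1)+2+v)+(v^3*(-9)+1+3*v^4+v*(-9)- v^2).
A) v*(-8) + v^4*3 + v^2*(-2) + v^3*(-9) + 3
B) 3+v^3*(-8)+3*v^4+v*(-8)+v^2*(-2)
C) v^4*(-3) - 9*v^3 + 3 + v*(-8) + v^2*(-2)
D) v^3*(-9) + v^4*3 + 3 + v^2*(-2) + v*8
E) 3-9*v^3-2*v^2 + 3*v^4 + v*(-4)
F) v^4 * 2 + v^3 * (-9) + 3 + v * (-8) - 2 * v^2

Adding the polynomials and combining like terms:
(v^2*(-1) + 2 + v) + (v^3*(-9) + 1 + 3*v^4 + v*(-9) - v^2)
= v*(-8) + v^4*3 + v^2*(-2) + v^3*(-9) + 3
A) v*(-8) + v^4*3 + v^2*(-2) + v^3*(-9) + 3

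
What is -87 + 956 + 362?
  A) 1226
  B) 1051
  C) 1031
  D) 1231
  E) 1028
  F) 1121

First: -87 + 956 = 869
Then: 869 + 362 = 1231
D) 1231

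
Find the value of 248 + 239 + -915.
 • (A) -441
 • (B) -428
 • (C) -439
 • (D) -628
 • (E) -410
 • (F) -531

First: 248 + 239 = 487
Then: 487 + -915 = -428
B) -428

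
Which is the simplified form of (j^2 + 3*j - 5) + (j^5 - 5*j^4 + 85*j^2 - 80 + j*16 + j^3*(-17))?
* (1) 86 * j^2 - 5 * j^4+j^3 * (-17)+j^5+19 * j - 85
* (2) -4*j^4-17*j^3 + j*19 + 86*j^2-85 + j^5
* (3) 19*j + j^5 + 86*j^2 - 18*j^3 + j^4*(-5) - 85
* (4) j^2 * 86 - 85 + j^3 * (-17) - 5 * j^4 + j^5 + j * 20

Adding the polynomials and combining like terms:
(j^2 + 3*j - 5) + (j^5 - 5*j^4 + 85*j^2 - 80 + j*16 + j^3*(-17))
= 86 * j^2 - 5 * j^4+j^3 * (-17)+j^5+19 * j - 85
1) 86 * j^2 - 5 * j^4+j^3 * (-17)+j^5+19 * j - 85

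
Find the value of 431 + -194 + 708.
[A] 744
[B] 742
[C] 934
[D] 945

First: 431 + -194 = 237
Then: 237 + 708 = 945
D) 945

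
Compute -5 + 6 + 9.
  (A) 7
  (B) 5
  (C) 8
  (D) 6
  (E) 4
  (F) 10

First: -5 + 6 = 1
Then: 1 + 9 = 10
F) 10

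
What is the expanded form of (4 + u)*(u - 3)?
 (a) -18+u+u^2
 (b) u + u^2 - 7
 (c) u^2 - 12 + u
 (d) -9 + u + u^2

Expanding (4 + u)*(u - 3):
= u^2 - 12 + u
c) u^2 - 12 + u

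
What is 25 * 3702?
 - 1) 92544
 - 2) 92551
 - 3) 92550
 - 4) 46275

25 * 3702 = 92550
3) 92550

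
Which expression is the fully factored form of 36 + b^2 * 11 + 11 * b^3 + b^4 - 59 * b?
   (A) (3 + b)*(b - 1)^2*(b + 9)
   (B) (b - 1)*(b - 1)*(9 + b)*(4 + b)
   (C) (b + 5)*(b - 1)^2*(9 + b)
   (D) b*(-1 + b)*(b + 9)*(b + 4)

We need to factor 36 + b^2 * 11 + 11 * b^3 + b^4 - 59 * b.
The factored form is (b - 1)*(b - 1)*(9 + b)*(4 + b).
B) (b - 1)*(b - 1)*(9 + b)*(4 + b)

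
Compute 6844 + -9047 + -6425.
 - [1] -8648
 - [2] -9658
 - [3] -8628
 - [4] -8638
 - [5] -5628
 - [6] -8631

First: 6844 + -9047 = -2203
Then: -2203 + -6425 = -8628
3) -8628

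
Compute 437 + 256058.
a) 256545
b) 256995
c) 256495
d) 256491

437 + 256058 = 256495
c) 256495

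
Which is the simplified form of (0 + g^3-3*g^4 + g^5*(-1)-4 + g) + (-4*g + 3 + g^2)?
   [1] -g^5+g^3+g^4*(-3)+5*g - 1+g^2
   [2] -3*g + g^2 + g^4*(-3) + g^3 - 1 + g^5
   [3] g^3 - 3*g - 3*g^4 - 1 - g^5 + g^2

Adding the polynomials and combining like terms:
(0 + g^3 - 3*g^4 + g^5*(-1) - 4 + g) + (-4*g + 3 + g^2)
= g^3 - 3*g - 3*g^4 - 1 - g^5 + g^2
3) g^3 - 3*g - 3*g^4 - 1 - g^5 + g^2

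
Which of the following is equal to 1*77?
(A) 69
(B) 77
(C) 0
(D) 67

1 * 77 = 77
B) 77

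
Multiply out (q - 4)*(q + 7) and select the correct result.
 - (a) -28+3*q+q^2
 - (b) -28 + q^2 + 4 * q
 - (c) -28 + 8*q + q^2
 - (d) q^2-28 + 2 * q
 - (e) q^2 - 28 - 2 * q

Expanding (q - 4)*(q + 7):
= -28+3*q+q^2
a) -28+3*q+q^2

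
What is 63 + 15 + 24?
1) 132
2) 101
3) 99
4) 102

First: 63 + 15 = 78
Then: 78 + 24 = 102
4) 102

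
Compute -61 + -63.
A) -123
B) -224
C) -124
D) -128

-61 + -63 = -124
C) -124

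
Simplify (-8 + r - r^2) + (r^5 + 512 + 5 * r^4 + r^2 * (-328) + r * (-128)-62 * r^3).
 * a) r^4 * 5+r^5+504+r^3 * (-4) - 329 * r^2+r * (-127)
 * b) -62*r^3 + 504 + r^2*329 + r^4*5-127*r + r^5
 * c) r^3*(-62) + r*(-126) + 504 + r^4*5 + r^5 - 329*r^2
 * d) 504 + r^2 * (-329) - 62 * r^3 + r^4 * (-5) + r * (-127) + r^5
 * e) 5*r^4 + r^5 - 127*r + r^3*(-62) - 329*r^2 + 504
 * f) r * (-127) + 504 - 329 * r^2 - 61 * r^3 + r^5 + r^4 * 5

Adding the polynomials and combining like terms:
(-8 + r - r^2) + (r^5 + 512 + 5*r^4 + r^2*(-328) + r*(-128) - 62*r^3)
= 5*r^4 + r^5 - 127*r + r^3*(-62) - 329*r^2 + 504
e) 5*r^4 + r^5 - 127*r + r^3*(-62) - 329*r^2 + 504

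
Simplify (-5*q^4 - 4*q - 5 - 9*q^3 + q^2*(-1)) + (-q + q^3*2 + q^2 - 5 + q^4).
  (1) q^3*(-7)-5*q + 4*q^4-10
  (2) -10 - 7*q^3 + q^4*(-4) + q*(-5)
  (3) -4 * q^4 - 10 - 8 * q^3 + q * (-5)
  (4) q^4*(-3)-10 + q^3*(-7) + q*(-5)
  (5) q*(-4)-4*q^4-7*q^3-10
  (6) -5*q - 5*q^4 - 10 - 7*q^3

Adding the polynomials and combining like terms:
(-5*q^4 - 4*q - 5 - 9*q^3 + q^2*(-1)) + (-q + q^3*2 + q^2 - 5 + q^4)
= -10 - 7*q^3 + q^4*(-4) + q*(-5)
2) -10 - 7*q^3 + q^4*(-4) + q*(-5)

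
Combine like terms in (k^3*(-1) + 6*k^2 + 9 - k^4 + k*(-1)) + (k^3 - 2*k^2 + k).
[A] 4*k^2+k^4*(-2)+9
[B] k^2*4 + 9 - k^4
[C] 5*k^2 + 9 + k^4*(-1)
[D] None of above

Adding the polynomials and combining like terms:
(k^3*(-1) + 6*k^2 + 9 - k^4 + k*(-1)) + (k^3 - 2*k^2 + k)
= k^2*4 + 9 - k^4
B) k^2*4 + 9 - k^4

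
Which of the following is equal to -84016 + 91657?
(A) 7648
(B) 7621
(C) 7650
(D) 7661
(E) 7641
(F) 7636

-84016 + 91657 = 7641
E) 7641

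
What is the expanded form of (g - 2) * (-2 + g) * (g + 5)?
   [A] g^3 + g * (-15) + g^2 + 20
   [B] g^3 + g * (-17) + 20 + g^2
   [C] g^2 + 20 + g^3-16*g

Expanding (g - 2) * (-2 + g) * (g + 5):
= g^2 + 20 + g^3-16*g
C) g^2 + 20 + g^3-16*g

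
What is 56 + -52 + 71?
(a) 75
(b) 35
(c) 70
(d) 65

First: 56 + -52 = 4
Then: 4 + 71 = 75
a) 75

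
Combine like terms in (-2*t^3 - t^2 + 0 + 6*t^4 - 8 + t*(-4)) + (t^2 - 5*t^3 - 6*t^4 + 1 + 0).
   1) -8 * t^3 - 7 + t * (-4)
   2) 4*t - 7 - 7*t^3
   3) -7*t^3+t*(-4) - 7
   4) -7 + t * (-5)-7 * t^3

Adding the polynomials and combining like terms:
(-2*t^3 - t^2 + 0 + 6*t^4 - 8 + t*(-4)) + (t^2 - 5*t^3 - 6*t^4 + 1 + 0)
= -7*t^3+t*(-4) - 7
3) -7*t^3+t*(-4) - 7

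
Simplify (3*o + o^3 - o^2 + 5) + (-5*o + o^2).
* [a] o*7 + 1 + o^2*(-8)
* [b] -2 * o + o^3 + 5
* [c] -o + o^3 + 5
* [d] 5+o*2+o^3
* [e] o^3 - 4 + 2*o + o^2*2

Adding the polynomials and combining like terms:
(3*o + o^3 - o^2 + 5) + (-5*o + o^2)
= -2 * o + o^3 + 5
b) -2 * o + o^3 + 5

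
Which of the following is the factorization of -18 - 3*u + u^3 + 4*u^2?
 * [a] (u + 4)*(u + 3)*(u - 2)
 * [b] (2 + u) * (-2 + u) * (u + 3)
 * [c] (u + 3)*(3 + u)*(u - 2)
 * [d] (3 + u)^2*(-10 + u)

We need to factor -18 - 3*u + u^3 + 4*u^2.
The factored form is (u + 3)*(3 + u)*(u - 2).
c) (u + 3)*(3 + u)*(u - 2)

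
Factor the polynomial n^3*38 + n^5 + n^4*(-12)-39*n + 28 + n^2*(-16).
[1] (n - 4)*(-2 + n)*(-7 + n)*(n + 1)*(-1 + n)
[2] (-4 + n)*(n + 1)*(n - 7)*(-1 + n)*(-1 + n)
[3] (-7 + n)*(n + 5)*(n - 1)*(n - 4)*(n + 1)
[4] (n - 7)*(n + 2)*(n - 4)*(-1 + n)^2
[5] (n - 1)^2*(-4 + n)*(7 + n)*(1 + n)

We need to factor n^3*38 + n^5 + n^4*(-12)-39*n + 28 + n^2*(-16).
The factored form is (-4 + n)*(n + 1)*(n - 7)*(-1 + n)*(-1 + n).
2) (-4 + n)*(n + 1)*(n - 7)*(-1 + n)*(-1 + n)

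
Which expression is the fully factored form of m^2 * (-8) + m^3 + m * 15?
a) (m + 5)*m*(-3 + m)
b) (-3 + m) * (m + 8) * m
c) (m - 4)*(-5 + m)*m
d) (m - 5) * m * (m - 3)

We need to factor m^2 * (-8) + m^3 + m * 15.
The factored form is (m - 5) * m * (m - 3).
d) (m - 5) * m * (m - 3)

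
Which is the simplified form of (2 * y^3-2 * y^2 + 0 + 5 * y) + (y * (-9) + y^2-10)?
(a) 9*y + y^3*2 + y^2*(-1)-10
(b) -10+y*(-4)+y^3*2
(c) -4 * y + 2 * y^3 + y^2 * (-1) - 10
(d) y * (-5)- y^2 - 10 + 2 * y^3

Adding the polynomials and combining like terms:
(2*y^3 - 2*y^2 + 0 + 5*y) + (y*(-9) + y^2 - 10)
= -4 * y + 2 * y^3 + y^2 * (-1) - 10
c) -4 * y + 2 * y^3 + y^2 * (-1) - 10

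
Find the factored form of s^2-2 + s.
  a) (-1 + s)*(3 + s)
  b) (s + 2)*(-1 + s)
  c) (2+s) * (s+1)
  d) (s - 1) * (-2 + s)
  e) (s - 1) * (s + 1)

We need to factor s^2-2 + s.
The factored form is (s + 2)*(-1 + s).
b) (s + 2)*(-1 + s)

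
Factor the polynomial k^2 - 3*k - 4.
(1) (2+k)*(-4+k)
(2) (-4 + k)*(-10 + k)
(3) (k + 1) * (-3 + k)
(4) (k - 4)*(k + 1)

We need to factor k^2 - 3*k - 4.
The factored form is (k - 4)*(k + 1).
4) (k - 4)*(k + 1)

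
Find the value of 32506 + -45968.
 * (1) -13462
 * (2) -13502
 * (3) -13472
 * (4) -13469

32506 + -45968 = -13462
1) -13462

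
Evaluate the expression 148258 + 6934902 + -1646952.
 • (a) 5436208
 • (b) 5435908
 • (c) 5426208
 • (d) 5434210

First: 148258 + 6934902 = 7083160
Then: 7083160 + -1646952 = 5436208
a) 5436208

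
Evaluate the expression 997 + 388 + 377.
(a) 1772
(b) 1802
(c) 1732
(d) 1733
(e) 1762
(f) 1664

First: 997 + 388 = 1385
Then: 1385 + 377 = 1762
e) 1762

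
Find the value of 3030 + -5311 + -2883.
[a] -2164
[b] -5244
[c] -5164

First: 3030 + -5311 = -2281
Then: -2281 + -2883 = -5164
c) -5164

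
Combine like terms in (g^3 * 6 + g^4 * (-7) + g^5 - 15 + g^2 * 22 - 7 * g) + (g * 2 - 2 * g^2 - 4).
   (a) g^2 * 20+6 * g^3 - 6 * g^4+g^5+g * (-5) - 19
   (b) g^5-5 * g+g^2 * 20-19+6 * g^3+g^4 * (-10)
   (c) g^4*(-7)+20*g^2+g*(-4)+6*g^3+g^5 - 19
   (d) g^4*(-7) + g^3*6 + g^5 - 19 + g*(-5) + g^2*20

Adding the polynomials and combining like terms:
(g^3*6 + g^4*(-7) + g^5 - 15 + g^2*22 - 7*g) + (g*2 - 2*g^2 - 4)
= g^4*(-7) + g^3*6 + g^5 - 19 + g*(-5) + g^2*20
d) g^4*(-7) + g^3*6 + g^5 - 19 + g*(-5) + g^2*20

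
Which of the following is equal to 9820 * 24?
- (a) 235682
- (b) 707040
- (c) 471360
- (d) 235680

9820 * 24 = 235680
d) 235680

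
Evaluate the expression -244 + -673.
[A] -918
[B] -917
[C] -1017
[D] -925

-244 + -673 = -917
B) -917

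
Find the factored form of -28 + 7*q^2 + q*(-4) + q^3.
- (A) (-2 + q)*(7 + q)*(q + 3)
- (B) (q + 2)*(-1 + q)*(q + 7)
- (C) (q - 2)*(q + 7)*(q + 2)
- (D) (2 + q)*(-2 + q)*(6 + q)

We need to factor -28 + 7*q^2 + q*(-4) + q^3.
The factored form is (q - 2)*(q + 7)*(q + 2).
C) (q - 2)*(q + 7)*(q + 2)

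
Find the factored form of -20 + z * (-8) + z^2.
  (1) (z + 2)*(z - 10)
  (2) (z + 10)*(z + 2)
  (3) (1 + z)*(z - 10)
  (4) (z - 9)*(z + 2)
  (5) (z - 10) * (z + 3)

We need to factor -20 + z * (-8) + z^2.
The factored form is (z + 2)*(z - 10).
1) (z + 2)*(z - 10)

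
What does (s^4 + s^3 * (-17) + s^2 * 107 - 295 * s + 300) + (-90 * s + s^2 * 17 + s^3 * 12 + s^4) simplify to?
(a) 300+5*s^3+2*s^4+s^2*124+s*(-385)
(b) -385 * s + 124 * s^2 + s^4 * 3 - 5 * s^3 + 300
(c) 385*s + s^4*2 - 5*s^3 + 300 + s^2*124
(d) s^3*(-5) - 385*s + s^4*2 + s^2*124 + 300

Adding the polynomials and combining like terms:
(s^4 + s^3*(-17) + s^2*107 - 295*s + 300) + (-90*s + s^2*17 + s^3*12 + s^4)
= s^3*(-5) - 385*s + s^4*2 + s^2*124 + 300
d) s^3*(-5) - 385*s + s^4*2 + s^2*124 + 300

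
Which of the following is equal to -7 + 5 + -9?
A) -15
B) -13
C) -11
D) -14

First: -7 + 5 = -2
Then: -2 + -9 = -11
C) -11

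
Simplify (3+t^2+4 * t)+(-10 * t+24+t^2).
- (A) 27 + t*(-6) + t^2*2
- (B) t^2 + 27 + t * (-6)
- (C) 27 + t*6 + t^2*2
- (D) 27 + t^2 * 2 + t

Adding the polynomials and combining like terms:
(3 + t^2 + 4*t) + (-10*t + 24 + t^2)
= 27 + t*(-6) + t^2*2
A) 27 + t*(-6) + t^2*2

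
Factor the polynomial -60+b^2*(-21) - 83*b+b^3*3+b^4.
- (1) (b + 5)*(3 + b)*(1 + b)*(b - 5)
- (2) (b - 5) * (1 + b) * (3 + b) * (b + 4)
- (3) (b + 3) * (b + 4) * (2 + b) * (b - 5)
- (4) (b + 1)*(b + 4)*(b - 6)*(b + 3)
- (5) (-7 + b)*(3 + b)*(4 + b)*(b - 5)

We need to factor -60+b^2*(-21) - 83*b+b^3*3+b^4.
The factored form is (b - 5) * (1 + b) * (3 + b) * (b + 4).
2) (b - 5) * (1 + b) * (3 + b) * (b + 4)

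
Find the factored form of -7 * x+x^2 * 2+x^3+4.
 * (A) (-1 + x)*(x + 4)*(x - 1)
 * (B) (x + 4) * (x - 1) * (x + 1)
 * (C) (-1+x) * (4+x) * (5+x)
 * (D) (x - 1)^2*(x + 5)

We need to factor -7 * x+x^2 * 2+x^3+4.
The factored form is (-1 + x)*(x + 4)*(x - 1).
A) (-1 + x)*(x + 4)*(x - 1)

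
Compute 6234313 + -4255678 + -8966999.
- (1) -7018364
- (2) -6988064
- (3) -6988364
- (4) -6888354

First: 6234313 + -4255678 = 1978635
Then: 1978635 + -8966999 = -6988364
3) -6988364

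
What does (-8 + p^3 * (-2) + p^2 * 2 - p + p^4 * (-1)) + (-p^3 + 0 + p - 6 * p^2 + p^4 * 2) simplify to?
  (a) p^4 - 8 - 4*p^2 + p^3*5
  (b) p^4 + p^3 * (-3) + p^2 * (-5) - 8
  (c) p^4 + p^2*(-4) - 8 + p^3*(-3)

Adding the polynomials and combining like terms:
(-8 + p^3*(-2) + p^2*2 - p + p^4*(-1)) + (-p^3 + 0 + p - 6*p^2 + p^4*2)
= p^4 + p^2*(-4) - 8 + p^3*(-3)
c) p^4 + p^2*(-4) - 8 + p^3*(-3)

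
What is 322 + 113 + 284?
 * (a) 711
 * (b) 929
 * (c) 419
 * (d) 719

First: 322 + 113 = 435
Then: 435 + 284 = 719
d) 719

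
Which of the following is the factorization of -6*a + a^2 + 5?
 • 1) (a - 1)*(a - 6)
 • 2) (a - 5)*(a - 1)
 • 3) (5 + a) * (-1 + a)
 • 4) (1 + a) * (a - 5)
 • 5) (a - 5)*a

We need to factor -6*a + a^2 + 5.
The factored form is (a - 5)*(a - 1).
2) (a - 5)*(a - 1)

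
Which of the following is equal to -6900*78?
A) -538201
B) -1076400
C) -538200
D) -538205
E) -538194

-6900 * 78 = -538200
C) -538200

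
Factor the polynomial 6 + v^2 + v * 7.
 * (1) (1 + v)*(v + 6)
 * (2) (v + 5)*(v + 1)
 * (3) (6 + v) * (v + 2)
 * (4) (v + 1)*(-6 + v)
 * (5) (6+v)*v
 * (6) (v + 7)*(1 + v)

We need to factor 6 + v^2 + v * 7.
The factored form is (1 + v)*(v + 6).
1) (1 + v)*(v + 6)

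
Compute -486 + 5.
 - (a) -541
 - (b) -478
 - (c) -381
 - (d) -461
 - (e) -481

-486 + 5 = -481
e) -481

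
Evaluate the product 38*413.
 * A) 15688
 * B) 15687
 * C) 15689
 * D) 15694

38 * 413 = 15694
D) 15694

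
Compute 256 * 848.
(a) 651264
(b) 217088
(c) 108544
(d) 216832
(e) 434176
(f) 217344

256 * 848 = 217088
b) 217088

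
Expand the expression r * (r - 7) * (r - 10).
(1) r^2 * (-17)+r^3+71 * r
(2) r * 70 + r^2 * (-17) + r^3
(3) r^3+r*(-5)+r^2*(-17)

Expanding r * (r - 7) * (r - 10):
= r * 70 + r^2 * (-17) + r^3
2) r * 70 + r^2 * (-17) + r^3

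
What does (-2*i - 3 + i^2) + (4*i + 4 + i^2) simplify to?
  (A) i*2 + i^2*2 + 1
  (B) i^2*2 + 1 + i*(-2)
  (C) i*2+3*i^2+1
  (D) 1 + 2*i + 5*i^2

Adding the polynomials and combining like terms:
(-2*i - 3 + i^2) + (4*i + 4 + i^2)
= i*2 + i^2*2 + 1
A) i*2 + i^2*2 + 1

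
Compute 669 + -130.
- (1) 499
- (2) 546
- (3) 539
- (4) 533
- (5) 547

669 + -130 = 539
3) 539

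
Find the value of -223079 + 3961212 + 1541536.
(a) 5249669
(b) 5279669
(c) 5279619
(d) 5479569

First: -223079 + 3961212 = 3738133
Then: 3738133 + 1541536 = 5279669
b) 5279669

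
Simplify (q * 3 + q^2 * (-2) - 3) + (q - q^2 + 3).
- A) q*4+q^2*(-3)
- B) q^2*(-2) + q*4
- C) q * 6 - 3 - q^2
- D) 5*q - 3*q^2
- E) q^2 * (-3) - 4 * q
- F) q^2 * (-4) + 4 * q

Adding the polynomials and combining like terms:
(q*3 + q^2*(-2) - 3) + (q - q^2 + 3)
= q*4+q^2*(-3)
A) q*4+q^2*(-3)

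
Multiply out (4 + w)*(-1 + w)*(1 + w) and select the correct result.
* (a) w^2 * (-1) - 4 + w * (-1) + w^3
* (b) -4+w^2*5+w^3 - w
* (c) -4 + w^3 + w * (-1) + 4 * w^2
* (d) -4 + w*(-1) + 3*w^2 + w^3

Expanding (4 + w)*(-1 + w)*(1 + w):
= -4 + w^3 + w * (-1) + 4 * w^2
c) -4 + w^3 + w * (-1) + 4 * w^2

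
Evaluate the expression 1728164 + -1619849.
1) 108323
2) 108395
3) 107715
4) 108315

1728164 + -1619849 = 108315
4) 108315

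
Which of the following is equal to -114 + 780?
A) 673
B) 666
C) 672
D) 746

-114 + 780 = 666
B) 666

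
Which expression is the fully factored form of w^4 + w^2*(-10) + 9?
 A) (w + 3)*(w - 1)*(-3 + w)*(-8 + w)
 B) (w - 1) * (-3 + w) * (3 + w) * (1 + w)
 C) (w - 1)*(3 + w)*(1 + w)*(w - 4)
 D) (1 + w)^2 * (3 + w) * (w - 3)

We need to factor w^4 + w^2*(-10) + 9.
The factored form is (w - 1) * (-3 + w) * (3 + w) * (1 + w).
B) (w - 1) * (-3 + w) * (3 + w) * (1 + w)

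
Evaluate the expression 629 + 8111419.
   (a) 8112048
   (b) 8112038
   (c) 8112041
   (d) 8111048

629 + 8111419 = 8112048
a) 8112048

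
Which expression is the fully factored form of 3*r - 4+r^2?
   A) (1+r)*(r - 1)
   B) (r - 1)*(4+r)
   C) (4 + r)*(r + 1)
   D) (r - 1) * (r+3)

We need to factor 3*r - 4+r^2.
The factored form is (r - 1)*(4+r).
B) (r - 1)*(4+r)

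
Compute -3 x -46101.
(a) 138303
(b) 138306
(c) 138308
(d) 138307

-3 * -46101 = 138303
a) 138303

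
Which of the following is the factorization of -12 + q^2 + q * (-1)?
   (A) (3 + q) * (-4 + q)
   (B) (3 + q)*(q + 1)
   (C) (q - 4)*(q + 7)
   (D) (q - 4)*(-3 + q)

We need to factor -12 + q^2 + q * (-1).
The factored form is (3 + q) * (-4 + q).
A) (3 + q) * (-4 + q)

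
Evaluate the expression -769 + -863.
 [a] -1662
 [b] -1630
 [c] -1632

-769 + -863 = -1632
c) -1632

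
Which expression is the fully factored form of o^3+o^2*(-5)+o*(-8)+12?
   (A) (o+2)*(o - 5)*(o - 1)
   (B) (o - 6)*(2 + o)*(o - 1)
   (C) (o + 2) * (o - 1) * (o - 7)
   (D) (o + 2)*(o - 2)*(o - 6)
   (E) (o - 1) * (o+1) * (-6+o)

We need to factor o^3+o^2*(-5)+o*(-8)+12.
The factored form is (o - 6)*(2 + o)*(o - 1).
B) (o - 6)*(2 + o)*(o - 1)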